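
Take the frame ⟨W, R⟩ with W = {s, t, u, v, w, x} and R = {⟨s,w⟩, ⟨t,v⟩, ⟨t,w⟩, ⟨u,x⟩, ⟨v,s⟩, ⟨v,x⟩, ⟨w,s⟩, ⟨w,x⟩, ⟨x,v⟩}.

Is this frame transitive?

Transitive: no — s R w and w R x, but not s R x.

No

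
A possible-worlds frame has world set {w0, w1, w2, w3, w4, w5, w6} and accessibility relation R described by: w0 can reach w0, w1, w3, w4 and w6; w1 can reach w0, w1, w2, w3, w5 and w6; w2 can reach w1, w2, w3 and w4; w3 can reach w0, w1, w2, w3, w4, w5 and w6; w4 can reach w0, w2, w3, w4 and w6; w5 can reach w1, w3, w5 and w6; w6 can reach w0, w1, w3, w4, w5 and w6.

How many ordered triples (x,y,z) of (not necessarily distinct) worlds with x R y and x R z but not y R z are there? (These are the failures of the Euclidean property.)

34

Enumerating: (w0,w1,w4), (w0,w4,w1), (w1,w0,w2), (w1,w0,w5), (w1,w2,w0), (w1,w2,w5), (w1,w2,w6), (w1,w5,w0), (w1,w5,w2), (w1,w6,w2), (w2,w1,w4), (w2,w4,w1), … and 22 more.
Total: 34.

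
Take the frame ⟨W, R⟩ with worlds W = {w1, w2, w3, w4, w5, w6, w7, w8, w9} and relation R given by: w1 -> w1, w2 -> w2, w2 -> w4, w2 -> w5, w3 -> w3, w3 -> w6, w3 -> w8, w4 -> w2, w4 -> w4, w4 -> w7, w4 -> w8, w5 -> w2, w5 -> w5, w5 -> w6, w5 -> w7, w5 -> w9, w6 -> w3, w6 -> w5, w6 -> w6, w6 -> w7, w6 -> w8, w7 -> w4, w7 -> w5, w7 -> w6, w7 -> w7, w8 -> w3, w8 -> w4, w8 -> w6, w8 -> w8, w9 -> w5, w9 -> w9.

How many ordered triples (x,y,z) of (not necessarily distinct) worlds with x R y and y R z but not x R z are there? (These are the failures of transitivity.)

Enumerating: (w2,w4,w7), (w2,w4,w8), (w2,w5,w6), (w2,w5,w7), (w2,w5,w9), (w3,w6,w5), (w3,w6,w7), (w3,w8,w4), (w4,w2,w5), (w4,w7,w5), (w4,w7,w6), (w4,w8,w3), … and 22 more.
Total: 34.

34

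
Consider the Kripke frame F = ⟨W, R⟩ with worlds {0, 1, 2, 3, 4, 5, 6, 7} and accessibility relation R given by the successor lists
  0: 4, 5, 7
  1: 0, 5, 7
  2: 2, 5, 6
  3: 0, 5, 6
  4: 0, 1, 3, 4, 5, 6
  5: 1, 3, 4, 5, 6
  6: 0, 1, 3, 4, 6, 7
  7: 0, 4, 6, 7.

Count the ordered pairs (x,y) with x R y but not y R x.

Enumerating: (0,5), (1,0), (1,7), (2,5), (2,6), (3,0), (4,1), (4,3), (5,6), (6,0), (6,1), (7,4).

12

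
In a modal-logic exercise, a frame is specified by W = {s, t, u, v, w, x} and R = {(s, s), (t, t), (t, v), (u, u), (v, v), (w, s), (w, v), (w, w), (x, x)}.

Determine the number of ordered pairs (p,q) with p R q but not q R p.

Enumerating: (t,v), (w,s), (w,v).

3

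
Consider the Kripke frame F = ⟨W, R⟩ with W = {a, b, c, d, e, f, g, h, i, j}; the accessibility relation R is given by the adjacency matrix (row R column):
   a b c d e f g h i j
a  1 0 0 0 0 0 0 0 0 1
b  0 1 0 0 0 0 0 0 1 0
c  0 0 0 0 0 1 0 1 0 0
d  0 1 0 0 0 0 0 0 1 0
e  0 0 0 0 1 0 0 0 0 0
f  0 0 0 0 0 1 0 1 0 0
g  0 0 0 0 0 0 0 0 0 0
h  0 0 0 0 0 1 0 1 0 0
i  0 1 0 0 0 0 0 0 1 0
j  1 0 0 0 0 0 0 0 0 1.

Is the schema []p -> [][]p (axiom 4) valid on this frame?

Axiom 4 corresponds to the accessibility relation being transitive.
Transitive: yes — every two-step R-path is closed by a direct edge.

Yes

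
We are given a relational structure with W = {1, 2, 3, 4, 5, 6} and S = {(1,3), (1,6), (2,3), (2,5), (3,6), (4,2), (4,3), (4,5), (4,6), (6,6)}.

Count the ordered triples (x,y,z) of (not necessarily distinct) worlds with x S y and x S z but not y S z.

Enumerating: (1,3,3), (1,6,3), (2,3,3), (2,3,5), (2,5,3), (2,5,5), (4,2,2), (4,2,6), (4,3,2), (4,3,3), (4,3,5), (4,5,2), (4,5,3), (4,5,5), (4,5,6), (4,6,2), (4,6,3), (4,6,5).

18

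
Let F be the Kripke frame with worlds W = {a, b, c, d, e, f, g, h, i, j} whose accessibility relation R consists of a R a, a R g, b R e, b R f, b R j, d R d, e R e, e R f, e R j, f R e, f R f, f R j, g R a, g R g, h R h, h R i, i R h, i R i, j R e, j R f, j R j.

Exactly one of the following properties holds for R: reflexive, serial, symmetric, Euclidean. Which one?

Euclidean

Reflexive: no — b is not related to itself.
Serial: no — c has no R-successor.
Symmetric: no — b R e but not e R b.
Euclidean: yes — any two successors of a common world are R-related.
Only Euclidean holds.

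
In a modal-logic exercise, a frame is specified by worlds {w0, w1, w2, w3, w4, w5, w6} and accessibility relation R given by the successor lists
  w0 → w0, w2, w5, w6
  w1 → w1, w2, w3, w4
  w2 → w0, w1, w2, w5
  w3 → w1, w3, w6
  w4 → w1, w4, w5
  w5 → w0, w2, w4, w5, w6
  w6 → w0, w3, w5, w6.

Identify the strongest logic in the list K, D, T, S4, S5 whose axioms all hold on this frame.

T

Serial (axiom D): yes — every world has a successor (e.g. w0 R w0).
Reflexive (axiom T): yes — every world is R-related to itself.
Transitive (axiom 4): no — w0 R w2 and w2 R w1, but not w0 R w1.
Euclidean (axiom 5): no — w0 R w2 and w0 R w6, but not w2 R w6.
So F validates K, D, T; S4 would additionally require R to be transitive. The strongest is T.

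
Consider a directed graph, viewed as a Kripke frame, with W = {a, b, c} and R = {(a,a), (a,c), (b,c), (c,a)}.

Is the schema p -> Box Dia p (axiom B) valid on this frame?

No

Axiom B corresponds to the accessibility relation being symmetric.
Symmetric: no — b R c but not c R b.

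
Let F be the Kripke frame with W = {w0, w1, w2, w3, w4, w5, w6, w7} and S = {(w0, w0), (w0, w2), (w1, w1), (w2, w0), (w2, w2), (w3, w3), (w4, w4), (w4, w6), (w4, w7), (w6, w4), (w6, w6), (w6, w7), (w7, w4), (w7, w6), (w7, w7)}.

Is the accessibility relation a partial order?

No

Reflexive: no — w5 is not related to itself.
Transitive: yes — every two-step S-path is closed by a direct edge.
Antisymmetric: no — w0 S w2 and w2 S w0 with w0 ≠ w2.
So S is not a partial order.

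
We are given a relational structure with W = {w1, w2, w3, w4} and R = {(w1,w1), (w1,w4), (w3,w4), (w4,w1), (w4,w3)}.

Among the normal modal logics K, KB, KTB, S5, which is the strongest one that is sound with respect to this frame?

KB

Symmetric (axiom B): yes — every pair in R has its reverse in R.
Reflexive (axiom T): no — w2 is not related to itself.
Euclidean (axiom 5): no — w4 R w1 and w4 R w3, but not w1 R w3.
So F validates K, KB; KTB would additionally require R to be reflexive. The strongest is KB.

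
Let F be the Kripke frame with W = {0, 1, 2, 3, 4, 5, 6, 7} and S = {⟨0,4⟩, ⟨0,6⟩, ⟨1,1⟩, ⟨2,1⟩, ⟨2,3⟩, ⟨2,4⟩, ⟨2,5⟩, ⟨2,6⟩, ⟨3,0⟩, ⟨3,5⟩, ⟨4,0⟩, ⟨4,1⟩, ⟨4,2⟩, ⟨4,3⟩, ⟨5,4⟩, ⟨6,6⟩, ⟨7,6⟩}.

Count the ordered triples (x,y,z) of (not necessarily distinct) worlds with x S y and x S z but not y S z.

Enumerating: (0,4,4), (0,4,6), (0,6,4), (2,1,3), (2,1,4), (2,1,5), (2,1,6), (2,3,1), (2,3,3), (2,3,4), (2,3,6), (2,4,4), … and 27 more.
Total: 39.

39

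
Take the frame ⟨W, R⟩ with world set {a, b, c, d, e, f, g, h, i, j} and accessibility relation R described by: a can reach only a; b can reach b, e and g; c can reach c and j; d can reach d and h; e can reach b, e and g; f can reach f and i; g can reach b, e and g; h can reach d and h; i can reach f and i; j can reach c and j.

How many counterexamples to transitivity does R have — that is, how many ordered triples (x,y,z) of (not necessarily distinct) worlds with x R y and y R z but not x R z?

0

R is transitive; there are no such tuples.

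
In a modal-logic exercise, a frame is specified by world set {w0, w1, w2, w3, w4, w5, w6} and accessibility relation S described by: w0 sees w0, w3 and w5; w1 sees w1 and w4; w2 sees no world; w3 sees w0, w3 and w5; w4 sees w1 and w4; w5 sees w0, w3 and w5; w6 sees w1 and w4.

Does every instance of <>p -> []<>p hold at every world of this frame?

Axiom 5 corresponds to the accessibility relation being Euclidean.
Euclidean: yes — any two successors of a common world are S-related.

Yes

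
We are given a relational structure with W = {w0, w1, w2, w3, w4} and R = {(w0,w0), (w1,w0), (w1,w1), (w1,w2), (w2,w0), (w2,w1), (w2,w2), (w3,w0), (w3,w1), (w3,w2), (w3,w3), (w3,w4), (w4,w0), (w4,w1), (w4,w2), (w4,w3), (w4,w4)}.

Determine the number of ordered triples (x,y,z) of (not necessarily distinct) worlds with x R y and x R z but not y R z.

20

Enumerating: (w1,w0,w1), (w1,w0,w2), (w2,w0,w1), (w2,w0,w2), (w3,w0,w1), (w3,w0,w2), (w3,w0,w3), (w3,w0,w4), (w3,w1,w3), (w3,w1,w4), (w3,w2,w3), (w3,w2,w4), … and 8 more.
Total: 20.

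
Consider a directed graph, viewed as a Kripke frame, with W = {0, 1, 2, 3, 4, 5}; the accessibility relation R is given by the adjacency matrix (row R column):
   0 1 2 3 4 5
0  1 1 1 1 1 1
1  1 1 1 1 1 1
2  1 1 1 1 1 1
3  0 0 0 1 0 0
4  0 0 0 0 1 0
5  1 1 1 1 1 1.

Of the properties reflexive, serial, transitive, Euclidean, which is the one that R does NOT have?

Reflexive: yes — every world is R-related to itself.
Serial: yes — every world has a successor (e.g. 0 R 0).
Transitive: yes — every two-step R-path is closed by a direct edge.
Euclidean: no — 0 R 3 and 0 R 1, but not 3 R 1.
Only Euclidean fails.

Euclidean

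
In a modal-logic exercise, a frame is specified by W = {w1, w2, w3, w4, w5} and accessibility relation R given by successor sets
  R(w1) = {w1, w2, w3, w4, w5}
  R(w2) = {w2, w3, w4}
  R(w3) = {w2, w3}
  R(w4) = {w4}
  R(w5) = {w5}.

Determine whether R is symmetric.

No

Symmetric: no — w1 R w2 but not w2 R w1.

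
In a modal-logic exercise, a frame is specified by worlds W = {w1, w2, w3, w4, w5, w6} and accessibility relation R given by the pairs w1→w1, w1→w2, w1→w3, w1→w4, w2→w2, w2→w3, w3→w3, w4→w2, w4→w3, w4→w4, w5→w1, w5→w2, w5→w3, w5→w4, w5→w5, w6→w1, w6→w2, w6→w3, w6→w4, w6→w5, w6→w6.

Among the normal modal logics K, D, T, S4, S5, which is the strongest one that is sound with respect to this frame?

Serial (axiom D): yes — every world has a successor (e.g. w1 R w1).
Reflexive (axiom T): yes — every world is R-related to itself.
Transitive (axiom 4): yes — every two-step R-path is closed by a direct edge.
Euclidean (axiom 5): no — w1 R w2 and w1 R w4, but not w2 R w4.
So F validates K, D, T, S4; S5 would additionally require R to be Euclidean. The strongest is S4.

S4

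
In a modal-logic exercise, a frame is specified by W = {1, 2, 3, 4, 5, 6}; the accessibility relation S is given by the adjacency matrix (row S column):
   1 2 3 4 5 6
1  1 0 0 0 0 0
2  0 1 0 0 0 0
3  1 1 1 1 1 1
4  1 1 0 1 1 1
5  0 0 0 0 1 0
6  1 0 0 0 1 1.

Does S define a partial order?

Reflexive: yes — every world is S-related to itself.
Transitive: yes — every two-step S-path is closed by a direct edge.
Antisymmetric: yes — no distinct pair is related both ways.
So S is a partial order.

Yes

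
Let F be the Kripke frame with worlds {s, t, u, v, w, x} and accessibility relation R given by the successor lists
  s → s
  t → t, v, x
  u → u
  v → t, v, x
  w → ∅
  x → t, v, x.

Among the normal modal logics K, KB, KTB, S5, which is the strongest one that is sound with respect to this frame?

Symmetric (axiom B): yes — every pair in R has its reverse in R.
Reflexive (axiom T): no — w is not related to itself.
Euclidean (axiom 5): yes — any two successors of a common world are R-related.
So F validates K, KB; KTB would additionally require R to be reflexive. The strongest is KB.

KB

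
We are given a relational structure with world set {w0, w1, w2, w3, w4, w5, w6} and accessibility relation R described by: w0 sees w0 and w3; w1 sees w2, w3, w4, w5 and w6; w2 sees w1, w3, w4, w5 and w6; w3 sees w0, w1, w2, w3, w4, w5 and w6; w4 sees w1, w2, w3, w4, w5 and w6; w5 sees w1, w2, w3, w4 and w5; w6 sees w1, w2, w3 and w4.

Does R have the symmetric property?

Symmetric: yes — every pair in R has its reverse in R.

Yes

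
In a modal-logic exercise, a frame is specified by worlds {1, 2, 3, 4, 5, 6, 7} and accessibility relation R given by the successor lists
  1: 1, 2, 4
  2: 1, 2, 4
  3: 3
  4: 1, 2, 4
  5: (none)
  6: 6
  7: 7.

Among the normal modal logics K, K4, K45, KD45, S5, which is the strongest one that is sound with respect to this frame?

Transitive (axiom 4): yes — every two-step R-path is closed by a direct edge.
Euclidean (axiom 5): yes — any two successors of a common world are R-related.
Serial (axiom D): no — 5 has no R-successor.
Reflexive (axiom T): no — 5 is not related to itself.
So F validates K, K4, K45; KD45 would additionally require R to be serial. The strongest is K45.

K45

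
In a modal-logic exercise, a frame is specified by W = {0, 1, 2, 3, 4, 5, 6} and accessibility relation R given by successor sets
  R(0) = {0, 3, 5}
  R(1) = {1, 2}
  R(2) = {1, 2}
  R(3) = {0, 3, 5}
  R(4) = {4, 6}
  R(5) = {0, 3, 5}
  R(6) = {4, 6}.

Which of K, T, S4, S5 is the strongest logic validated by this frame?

Reflexive (axiom T): yes — every world is R-related to itself.
Transitive (axiom 4): yes — every two-step R-path is closed by a direct edge.
Euclidean (axiom 5): yes — any two successors of a common world are R-related.
So F validates K, T, S4, S5. The strongest is S5.

S5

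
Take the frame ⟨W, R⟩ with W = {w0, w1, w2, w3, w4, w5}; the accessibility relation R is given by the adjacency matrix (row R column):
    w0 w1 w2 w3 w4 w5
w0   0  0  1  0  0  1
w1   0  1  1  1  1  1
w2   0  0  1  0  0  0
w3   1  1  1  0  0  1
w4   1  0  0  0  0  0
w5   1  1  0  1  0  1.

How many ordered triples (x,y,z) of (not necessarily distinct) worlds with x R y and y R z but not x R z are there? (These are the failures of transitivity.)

Enumerating: (w0,w5,w0), (w0,w5,w1), (w0,w5,w3), (w1,w3,w0), (w1,w4,w0), (w1,w5,w0), (w3,w1,w3), (w3,w1,w4), (w3,w5,w3), (w4,w0,w2), (w4,w0,w5), (w5,w0,w2), (w5,w1,w2), (w5,w1,w4), (w5,w3,w2).

15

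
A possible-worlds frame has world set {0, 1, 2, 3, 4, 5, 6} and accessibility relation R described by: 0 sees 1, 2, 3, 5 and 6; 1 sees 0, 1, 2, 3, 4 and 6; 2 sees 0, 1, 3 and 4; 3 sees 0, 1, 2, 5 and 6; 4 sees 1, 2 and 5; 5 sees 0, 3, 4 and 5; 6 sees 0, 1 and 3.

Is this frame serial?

Yes

Serial: yes — every world has a successor (e.g. 0 R 1).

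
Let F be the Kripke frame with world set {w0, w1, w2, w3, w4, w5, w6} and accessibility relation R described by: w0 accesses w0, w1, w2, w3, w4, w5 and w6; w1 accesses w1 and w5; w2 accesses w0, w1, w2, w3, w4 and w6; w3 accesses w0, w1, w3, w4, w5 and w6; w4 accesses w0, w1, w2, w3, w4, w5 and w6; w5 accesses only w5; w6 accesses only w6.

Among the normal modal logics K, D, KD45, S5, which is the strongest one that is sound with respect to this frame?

D

Serial (axiom D): yes — every world has a successor (e.g. w0 R w0).
Euclidean (axiom 5): no — w0 R w1 and w0 R w2, but not w1 R w2.
Transitive (axiom 4): no — w2 R w0 and w0 R w5, but not w2 R w5.
Reflexive (axiom T): yes — every world is R-related to itself.
So F validates K, D; KD45 would additionally require R to be Euclidean and transitive. The strongest is D.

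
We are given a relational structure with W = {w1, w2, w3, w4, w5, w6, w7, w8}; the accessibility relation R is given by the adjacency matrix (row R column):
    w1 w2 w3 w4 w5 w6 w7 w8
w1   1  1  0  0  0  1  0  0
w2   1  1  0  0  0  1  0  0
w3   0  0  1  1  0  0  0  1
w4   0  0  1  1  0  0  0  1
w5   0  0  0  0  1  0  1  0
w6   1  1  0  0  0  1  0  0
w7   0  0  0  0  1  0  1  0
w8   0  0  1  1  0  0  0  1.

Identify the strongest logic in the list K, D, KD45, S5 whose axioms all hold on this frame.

S5

Serial (axiom D): yes — every world has a successor (e.g. w1 R w1).
Euclidean (axiom 5): yes — any two successors of a common world are R-related.
Transitive (axiom 4): yes — every two-step R-path is closed by a direct edge.
Reflexive (axiom T): yes — every world is R-related to itself.
So F validates K, D, KD45, S5. The strongest is S5.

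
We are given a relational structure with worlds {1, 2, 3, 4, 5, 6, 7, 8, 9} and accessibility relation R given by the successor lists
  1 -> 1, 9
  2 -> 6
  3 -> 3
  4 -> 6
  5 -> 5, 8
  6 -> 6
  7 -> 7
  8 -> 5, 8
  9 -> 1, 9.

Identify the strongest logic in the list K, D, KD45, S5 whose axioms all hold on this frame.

KD45

Serial (axiom D): yes — every world has a successor (e.g. 1 R 1).
Euclidean (axiom 5): yes — any two successors of a common world are R-related.
Transitive (axiom 4): yes — every two-step R-path is closed by a direct edge.
Reflexive (axiom T): no — 2 is not related to itself.
So F validates K, D, KD45; S5 would additionally require R to be reflexive. The strongest is KD45.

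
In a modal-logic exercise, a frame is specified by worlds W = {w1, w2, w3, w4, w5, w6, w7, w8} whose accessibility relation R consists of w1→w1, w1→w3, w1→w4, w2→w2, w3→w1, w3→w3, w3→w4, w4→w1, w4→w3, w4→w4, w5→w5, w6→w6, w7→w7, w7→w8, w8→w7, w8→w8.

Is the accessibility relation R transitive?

Transitive: yes — every two-step R-path is closed by a direct edge.

Yes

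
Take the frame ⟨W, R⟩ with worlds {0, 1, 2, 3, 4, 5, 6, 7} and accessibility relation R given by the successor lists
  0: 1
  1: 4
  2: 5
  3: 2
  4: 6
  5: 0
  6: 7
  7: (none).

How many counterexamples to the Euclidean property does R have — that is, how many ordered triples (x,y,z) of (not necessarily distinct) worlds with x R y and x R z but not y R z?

Enumerating: (0,1,1), (1,4,4), (2,5,5), (3,2,2), (4,6,6), (5,0,0), (6,7,7).

7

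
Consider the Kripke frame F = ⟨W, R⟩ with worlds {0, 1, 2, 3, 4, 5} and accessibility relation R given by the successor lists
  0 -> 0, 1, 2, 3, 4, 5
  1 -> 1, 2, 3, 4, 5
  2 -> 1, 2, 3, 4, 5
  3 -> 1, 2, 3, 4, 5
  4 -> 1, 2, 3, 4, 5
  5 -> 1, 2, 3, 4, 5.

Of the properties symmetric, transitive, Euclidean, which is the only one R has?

transitive

Symmetric: no — 0 R 1 but not 1 R 0.
Transitive: yes — every two-step R-path is closed by a direct edge.
Euclidean: no — 0 R 1 and 0 R 0, but not 1 R 0.
Only transitive holds.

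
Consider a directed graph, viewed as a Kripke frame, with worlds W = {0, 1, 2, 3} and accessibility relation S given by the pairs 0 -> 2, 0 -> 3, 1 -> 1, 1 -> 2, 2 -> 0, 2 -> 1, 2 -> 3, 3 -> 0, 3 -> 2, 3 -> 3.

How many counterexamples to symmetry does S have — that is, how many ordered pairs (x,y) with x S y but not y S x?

S is symmetric; there are no such tuples.

0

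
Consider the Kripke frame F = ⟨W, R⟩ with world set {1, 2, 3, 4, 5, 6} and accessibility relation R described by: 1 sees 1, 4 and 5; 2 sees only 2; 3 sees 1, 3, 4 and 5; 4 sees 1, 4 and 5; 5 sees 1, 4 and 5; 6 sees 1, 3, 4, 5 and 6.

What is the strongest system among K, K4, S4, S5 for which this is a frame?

Transitive (axiom 4): yes — every two-step R-path is closed by a direct edge.
Reflexive (axiom T): yes — every world is R-related to itself.
Euclidean (axiom 5): no — 6 R 1 and 6 R 3, but not 1 R 3.
So F validates K, K4, S4; S5 would additionally require R to be Euclidean. The strongest is S4.

S4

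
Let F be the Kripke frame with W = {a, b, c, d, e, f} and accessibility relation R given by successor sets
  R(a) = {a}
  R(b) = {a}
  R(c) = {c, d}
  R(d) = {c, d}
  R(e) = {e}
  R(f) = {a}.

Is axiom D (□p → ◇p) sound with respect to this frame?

Yes

The schema D characterises exactly the serial frames.
Serial: yes — every world has a successor (e.g. a R a).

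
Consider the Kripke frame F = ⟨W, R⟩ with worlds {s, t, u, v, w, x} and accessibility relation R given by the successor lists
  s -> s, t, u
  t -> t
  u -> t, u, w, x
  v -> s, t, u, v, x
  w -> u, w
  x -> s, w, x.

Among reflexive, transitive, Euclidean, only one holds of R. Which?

reflexive

Reflexive: yes — every world is R-related to itself.
Transitive: no — s R u and u R w, but not s R w.
Euclidean: no — s R t and s R u, but not t R u.
Only reflexive holds.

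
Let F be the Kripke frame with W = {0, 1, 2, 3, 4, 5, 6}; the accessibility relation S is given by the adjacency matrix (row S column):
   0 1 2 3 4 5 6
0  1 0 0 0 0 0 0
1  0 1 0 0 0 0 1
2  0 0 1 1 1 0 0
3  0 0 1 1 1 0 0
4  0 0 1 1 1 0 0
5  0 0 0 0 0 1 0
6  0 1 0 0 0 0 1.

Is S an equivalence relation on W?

Yes

Reflexive: yes — every world is S-related to itself.
Symmetric: yes — every pair in S has its reverse in S.
Transitive: yes — every two-step S-path is closed by a direct edge.
So S is an equivalence relation.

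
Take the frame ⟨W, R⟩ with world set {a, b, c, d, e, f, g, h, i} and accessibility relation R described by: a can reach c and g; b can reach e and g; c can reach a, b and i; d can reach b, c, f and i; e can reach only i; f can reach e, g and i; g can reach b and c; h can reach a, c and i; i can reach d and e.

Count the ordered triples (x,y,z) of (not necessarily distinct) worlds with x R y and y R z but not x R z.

Enumerating: (a,c,a), (a,c,b), (a,c,i), (a,g,b), (b,e,i), (b,g,b), (b,g,c), (c,a,c), (c,a,g), (c,b,e), (c,b,g), (c,i,d), … and 26 more.
Total: 38.

38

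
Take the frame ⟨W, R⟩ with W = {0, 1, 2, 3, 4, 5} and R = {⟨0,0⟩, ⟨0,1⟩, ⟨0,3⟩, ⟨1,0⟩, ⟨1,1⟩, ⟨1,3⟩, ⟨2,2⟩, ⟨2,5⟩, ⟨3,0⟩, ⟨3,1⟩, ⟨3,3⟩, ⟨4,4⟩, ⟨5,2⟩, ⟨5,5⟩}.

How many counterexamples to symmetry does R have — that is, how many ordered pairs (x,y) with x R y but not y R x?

0

R is symmetric; there are no such tuples.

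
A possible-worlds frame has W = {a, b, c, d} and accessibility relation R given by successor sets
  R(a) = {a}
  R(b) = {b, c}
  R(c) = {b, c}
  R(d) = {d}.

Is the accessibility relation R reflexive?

Reflexive: yes — every world is R-related to itself.

Yes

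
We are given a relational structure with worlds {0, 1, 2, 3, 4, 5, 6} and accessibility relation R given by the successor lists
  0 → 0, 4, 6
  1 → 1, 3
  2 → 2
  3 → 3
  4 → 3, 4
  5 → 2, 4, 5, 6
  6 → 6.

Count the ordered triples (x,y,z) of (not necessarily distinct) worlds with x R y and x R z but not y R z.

15

Enumerating: (0,4,0), (0,4,6), (0,6,0), (0,6,4), (1,3,1), (4,3,4), (5,2,4), (5,2,5), (5,2,6), (5,4,2), (5,4,5), (5,4,6), (5,6,2), (5,6,4), (5,6,5).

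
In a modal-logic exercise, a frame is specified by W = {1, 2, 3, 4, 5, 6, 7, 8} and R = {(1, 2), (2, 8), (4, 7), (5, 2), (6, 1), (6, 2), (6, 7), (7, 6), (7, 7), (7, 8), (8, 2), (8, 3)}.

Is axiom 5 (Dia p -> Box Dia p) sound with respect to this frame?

No

The schema 5 characterises exactly the Euclidean frames.
Euclidean: no — 6 R 1 and 6 R 7, but not 1 R 7.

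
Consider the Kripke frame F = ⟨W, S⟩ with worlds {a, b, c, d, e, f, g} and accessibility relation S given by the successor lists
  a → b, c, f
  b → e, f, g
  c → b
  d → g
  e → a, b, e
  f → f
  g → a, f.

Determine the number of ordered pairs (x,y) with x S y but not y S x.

10

Enumerating: (a,b), (a,c), (a,f), (b,f), (b,g), (c,b), (d,g), (e,a), (g,a), (g,f).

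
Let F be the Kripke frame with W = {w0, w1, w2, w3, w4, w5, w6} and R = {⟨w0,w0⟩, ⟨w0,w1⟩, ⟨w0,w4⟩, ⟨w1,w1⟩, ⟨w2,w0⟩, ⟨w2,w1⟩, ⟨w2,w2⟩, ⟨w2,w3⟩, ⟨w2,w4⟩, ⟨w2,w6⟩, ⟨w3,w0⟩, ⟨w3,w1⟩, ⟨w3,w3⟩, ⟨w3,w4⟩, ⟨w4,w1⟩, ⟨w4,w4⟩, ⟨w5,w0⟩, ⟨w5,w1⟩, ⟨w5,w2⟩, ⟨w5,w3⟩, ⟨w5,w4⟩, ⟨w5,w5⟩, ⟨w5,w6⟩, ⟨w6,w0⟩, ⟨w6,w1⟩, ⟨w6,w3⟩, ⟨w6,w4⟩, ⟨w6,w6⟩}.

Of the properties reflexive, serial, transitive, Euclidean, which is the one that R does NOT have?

Euclidean

Reflexive: yes — every world is R-related to itself.
Serial: yes — every world has a successor (e.g. w0 R w0).
Transitive: yes — every two-step R-path is closed by a direct edge.
Euclidean: no — w0 R w1 and w0 R w4, but not w1 R w4.
Only Euclidean fails.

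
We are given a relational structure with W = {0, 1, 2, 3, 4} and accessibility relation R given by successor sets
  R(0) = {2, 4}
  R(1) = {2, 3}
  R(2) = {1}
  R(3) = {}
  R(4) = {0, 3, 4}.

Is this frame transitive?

Transitive: no — 0 R 2 and 2 R 1, but not 0 R 1.

No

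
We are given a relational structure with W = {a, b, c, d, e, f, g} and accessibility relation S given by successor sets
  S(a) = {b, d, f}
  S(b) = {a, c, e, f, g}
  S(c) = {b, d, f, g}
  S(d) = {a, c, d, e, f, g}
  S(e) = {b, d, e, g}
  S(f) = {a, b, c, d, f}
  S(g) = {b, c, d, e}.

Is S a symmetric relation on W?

Yes

Symmetric: yes — every pair in S has its reverse in S.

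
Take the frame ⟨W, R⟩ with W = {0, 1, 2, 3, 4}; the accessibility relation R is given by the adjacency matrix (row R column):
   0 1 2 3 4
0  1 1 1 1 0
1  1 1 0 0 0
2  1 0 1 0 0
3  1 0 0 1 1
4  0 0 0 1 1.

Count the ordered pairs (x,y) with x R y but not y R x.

R is symmetric; there are no such tuples.

0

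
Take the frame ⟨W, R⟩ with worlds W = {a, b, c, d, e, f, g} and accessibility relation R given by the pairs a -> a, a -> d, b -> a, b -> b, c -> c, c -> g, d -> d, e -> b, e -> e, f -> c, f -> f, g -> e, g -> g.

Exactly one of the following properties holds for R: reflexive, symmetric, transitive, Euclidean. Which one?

Reflexive: yes — every world is R-related to itself.
Symmetric: no — a R d but not d R a.
Transitive: no — b R a and a R d, but not b R d.
Euclidean: no — a R d and a R a, but not d R a.
Only reflexive holds.

reflexive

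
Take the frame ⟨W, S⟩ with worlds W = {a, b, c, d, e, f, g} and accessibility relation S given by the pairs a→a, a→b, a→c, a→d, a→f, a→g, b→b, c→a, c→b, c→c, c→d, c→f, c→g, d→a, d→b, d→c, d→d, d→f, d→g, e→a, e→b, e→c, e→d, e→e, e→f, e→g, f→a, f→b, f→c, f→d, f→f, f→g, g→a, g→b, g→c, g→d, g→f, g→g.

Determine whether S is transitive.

Transitive: yes — every two-step S-path is closed by a direct edge.

Yes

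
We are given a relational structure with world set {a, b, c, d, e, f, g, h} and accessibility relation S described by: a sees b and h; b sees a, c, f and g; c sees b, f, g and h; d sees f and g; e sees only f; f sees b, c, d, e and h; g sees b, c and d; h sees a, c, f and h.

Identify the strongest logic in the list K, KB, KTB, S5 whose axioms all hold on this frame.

KB

Symmetric (axiom B): yes — every pair in S has its reverse in S.
Reflexive (axiom T): no — a is not related to itself.
Euclidean (axiom 5): no — a S b and a S h, but not b S h.
So F validates K, KB; KTB would additionally require S to be reflexive. The strongest is KB.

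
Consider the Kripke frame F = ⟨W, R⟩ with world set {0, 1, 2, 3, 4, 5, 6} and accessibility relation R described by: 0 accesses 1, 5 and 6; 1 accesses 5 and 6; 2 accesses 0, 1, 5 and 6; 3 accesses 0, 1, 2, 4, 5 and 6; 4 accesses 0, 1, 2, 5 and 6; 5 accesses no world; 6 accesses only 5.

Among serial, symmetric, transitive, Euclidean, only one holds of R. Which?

Serial: no — 5 has no R-successor.
Symmetric: no — 0 R 1 but not 1 R 0.
Transitive: yes — every two-step R-path is closed by a direct edge.
Euclidean: no — 0 R 5 and 0 R 1, but not 5 R 1.
Only transitive holds.

transitive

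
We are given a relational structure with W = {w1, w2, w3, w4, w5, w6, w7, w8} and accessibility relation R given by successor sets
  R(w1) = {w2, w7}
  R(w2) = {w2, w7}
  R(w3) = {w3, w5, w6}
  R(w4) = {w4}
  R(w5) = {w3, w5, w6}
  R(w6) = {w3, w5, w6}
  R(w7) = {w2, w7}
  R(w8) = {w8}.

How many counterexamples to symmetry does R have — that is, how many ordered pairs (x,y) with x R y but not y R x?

Enumerating: (w1,w2), (w1,w7).

2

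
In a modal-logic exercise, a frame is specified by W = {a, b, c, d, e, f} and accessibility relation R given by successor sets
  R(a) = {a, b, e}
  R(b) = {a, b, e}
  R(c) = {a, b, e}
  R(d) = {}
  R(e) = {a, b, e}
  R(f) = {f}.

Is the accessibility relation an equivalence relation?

No

Reflexive: no — c is not related to itself.
Symmetric: no — c R a but not a R c.
Transitive: yes — every two-step R-path is closed by a direct edge.
So R is not an equivalence relation.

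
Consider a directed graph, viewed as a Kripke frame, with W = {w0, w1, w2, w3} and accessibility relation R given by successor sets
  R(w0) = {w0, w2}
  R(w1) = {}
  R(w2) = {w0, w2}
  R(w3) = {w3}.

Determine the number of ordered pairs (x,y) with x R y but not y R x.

R is symmetric; there are no such tuples.

0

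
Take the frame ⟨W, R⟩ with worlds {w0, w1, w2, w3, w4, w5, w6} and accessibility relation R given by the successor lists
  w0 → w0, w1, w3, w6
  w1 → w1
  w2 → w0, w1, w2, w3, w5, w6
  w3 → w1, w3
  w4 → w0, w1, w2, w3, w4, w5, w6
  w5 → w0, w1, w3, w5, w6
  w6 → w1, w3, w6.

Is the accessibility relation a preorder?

Yes

Reflexive: yes — every world is R-related to itself.
Transitive: yes — every two-step R-path is closed by a direct edge.
So R is a preorder.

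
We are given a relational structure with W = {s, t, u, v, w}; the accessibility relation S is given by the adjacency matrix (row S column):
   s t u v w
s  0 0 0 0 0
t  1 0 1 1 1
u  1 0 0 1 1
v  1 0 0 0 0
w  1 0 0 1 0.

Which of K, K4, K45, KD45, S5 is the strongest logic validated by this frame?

Transitive (axiom 4): yes — every two-step S-path is closed by a direct edge.
Euclidean (axiom 5): no — t S s and t S u, but not s S u.
Serial (axiom D): no — s has no S-successor.
Reflexive (axiom T): no — s is not related to itself.
So F validates K, K4; K45 would additionally require S to be Euclidean. The strongest is K4.

K4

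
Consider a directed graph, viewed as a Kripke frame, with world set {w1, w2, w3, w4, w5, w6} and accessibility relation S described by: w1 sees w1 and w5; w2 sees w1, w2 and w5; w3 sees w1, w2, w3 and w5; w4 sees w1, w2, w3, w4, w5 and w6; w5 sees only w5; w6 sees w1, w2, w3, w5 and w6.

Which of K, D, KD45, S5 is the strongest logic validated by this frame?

Serial (axiom D): yes — every world has a successor (e.g. w1 S w1).
Euclidean (axiom 5): no — w2 S w5 and w2 S w1, but not w5 S w1.
Transitive (axiom 4): yes — every two-step S-path is closed by a direct edge.
Reflexive (axiom T): yes — every world is S-related to itself.
So F validates K, D; KD45 would additionally require S to be Euclidean. The strongest is D.

D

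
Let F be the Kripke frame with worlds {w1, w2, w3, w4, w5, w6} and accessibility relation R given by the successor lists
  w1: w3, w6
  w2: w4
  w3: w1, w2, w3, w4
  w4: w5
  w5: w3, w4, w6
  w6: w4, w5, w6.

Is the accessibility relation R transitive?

No

Transitive: no — w1 R w3 and w3 R w2, but not w1 R w2.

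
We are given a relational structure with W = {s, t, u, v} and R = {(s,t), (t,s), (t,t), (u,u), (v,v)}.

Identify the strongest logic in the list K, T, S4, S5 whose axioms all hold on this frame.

Reflexive (axiom T): no — s is not related to itself.
Transitive (axiom 4): no — s R t and t R s, but not s R s.
Euclidean (axiom 5): no — t R s and t R s, but not s R s.
So F validates K; T would additionally require R to be reflexive. The strongest is K.

K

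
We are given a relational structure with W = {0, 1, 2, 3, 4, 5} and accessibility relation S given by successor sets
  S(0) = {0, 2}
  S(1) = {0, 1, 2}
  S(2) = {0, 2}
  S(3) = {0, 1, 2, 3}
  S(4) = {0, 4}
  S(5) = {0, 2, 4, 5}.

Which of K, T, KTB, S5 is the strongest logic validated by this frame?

T

Reflexive (axiom T): yes — every world is S-related to itself.
Symmetric (axiom B): no — 1 S 0 but not 0 S 1.
Euclidean (axiom 5): no — 3 S 0 and 3 S 1, but not 0 S 1.
So F validates K, T; KTB would additionally require S to be symmetric. The strongest is T.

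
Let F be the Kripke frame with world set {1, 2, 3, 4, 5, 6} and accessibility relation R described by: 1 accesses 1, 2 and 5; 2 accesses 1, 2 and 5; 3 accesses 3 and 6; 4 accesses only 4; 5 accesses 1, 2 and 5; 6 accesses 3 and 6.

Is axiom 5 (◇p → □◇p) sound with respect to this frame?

Yes

By correspondence theory, 5 is valid on a frame iff R is Euclidean.
Euclidean: yes — any two successors of a common world are R-related.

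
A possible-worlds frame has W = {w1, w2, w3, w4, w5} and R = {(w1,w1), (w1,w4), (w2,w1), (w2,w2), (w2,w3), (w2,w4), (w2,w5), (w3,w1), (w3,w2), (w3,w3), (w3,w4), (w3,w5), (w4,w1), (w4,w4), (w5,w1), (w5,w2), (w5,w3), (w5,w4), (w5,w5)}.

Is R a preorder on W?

Yes

Reflexive: yes — every world is R-related to itself.
Transitive: yes — every two-step R-path is closed by a direct edge.
So R is a preorder.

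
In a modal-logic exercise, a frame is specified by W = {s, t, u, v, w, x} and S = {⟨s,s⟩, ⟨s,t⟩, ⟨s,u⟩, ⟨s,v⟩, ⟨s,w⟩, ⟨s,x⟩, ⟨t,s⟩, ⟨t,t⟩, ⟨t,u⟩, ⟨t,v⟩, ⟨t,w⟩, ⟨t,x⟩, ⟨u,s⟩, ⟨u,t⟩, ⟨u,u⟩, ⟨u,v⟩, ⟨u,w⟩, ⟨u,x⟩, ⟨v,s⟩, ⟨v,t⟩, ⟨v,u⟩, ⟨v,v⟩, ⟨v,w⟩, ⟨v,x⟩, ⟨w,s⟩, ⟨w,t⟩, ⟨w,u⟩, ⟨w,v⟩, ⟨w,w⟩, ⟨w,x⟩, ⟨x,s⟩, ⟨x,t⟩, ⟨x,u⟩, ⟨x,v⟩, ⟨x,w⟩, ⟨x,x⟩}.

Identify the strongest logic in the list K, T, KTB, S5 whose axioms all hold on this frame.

Reflexive (axiom T): yes — every world is S-related to itself.
Symmetric (axiom B): yes — every pair in S has its reverse in S.
Euclidean (axiom 5): yes — any two successors of a common world are S-related.
So F validates K, T, KTB, S5. The strongest is S5.

S5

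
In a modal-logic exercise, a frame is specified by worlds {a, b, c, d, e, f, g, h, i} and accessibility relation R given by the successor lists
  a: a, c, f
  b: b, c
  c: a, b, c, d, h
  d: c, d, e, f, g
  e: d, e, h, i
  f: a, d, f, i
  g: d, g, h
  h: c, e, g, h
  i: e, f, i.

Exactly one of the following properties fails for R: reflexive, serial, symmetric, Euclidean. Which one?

Reflexive: yes — every world is R-related to itself.
Serial: yes — every world has a successor (e.g. a R a).
Symmetric: yes — every pair in R has its reverse in R.
Euclidean: no — a R c and a R f, but not c R f.
Only Euclidean fails.

Euclidean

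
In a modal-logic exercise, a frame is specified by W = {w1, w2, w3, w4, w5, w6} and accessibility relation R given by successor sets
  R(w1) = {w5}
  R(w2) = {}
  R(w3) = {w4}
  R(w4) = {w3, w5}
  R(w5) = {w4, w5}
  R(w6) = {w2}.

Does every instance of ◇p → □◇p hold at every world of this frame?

By correspondence theory, 5 is valid on a frame iff R is Euclidean.
Euclidean: no — w4 R w3 and w4 R w5, but not w3 R w5.

No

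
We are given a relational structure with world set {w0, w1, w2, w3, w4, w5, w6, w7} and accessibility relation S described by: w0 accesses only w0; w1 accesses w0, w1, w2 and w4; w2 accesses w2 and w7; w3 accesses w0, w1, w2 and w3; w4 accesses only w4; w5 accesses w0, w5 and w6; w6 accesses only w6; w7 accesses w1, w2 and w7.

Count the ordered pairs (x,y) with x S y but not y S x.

Enumerating: (w1,w0), (w1,w2), (w1,w4), (w3,w0), (w3,w1), (w3,w2), (w5,w0), (w5,w6), (w7,w1).

9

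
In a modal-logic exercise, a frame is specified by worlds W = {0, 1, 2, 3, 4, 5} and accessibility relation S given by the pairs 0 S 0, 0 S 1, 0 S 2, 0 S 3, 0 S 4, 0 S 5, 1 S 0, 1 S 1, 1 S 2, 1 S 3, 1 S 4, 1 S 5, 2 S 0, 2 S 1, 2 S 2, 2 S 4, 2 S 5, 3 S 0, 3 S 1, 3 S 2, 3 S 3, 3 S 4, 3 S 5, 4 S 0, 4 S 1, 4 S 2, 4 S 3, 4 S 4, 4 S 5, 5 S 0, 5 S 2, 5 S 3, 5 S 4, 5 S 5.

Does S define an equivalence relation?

Reflexive: yes — every world is S-related to itself.
Symmetric: no — 1 S 5 but not 5 S 1.
Transitive: no — 2 S 0 and 0 S 3, but not 2 S 3.
So S is not an equivalence relation.

No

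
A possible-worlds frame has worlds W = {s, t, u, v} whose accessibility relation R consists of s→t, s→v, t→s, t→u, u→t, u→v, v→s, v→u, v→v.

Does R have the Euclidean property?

Euclidean: no — s R t and s R v, but not t R v.

No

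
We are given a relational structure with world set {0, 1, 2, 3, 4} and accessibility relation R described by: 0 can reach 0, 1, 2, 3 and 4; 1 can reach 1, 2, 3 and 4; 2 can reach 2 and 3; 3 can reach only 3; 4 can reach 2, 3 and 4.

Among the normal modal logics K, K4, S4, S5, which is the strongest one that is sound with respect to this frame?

Transitive (axiom 4): yes — every two-step R-path is closed by a direct edge.
Reflexive (axiom T): yes — every world is R-related to itself.
Euclidean (axiom 5): no — 0 R 2 and 0 R 1, but not 2 R 1.
So F validates K, K4, S4; S5 would additionally require R to be Euclidean. The strongest is S4.

S4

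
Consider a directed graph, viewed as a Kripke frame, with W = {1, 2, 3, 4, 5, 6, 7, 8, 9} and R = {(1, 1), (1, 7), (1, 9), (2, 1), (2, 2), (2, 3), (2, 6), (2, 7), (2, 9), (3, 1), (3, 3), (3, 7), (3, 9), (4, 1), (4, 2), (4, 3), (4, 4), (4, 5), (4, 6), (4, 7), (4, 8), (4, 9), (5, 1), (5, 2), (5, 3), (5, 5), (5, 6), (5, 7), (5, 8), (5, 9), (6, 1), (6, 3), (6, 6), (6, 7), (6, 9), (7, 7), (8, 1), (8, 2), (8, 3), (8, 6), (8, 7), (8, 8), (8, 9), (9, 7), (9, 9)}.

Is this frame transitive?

Transitive: yes — every two-step R-path is closed by a direct edge.

Yes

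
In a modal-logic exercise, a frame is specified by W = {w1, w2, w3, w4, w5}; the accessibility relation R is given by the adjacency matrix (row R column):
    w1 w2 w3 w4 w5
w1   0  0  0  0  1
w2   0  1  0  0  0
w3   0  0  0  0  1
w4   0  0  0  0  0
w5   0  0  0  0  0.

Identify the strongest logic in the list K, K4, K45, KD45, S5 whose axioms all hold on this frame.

Transitive (axiom 4): yes — every two-step R-path is closed by a direct edge.
Euclidean (axiom 5): no — w1 R w5 and w1 R w5, but not w5 R w5.
Serial (axiom D): no — w4 has no R-successor.
Reflexive (axiom T): no — w1 is not related to itself.
So F validates K, K4; K45 would additionally require R to be Euclidean. The strongest is K4.

K4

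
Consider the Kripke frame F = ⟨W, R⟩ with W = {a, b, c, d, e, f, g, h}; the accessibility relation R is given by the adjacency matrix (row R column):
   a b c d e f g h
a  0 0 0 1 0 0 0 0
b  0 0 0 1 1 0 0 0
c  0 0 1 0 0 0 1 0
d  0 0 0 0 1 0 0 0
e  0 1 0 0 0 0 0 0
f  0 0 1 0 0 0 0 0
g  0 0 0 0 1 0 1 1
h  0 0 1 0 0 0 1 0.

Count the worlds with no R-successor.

R is serial; there are no such worlds.

0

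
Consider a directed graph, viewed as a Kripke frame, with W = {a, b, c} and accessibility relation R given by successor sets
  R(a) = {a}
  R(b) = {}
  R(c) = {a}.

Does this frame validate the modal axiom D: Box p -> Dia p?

Axiom D corresponds to the accessibility relation being serial.
Serial: no — b has no R-successor.

No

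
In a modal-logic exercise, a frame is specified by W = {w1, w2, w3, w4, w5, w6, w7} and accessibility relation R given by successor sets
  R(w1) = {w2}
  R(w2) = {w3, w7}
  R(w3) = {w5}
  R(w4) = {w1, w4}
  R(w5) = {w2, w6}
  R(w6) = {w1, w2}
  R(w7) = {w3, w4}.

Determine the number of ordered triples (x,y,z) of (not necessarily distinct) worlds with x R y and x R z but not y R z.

16

Enumerating: (w1,w2,w2), (w2,w3,w3), (w2,w3,w7), (w2,w7,w7), (w3,w5,w5), (w4,w1,w1), (w4,w1,w4), (w5,w2,w2), (w5,w2,w6), (w5,w6,w6), (w6,w1,w1), (w6,w2,w1), (w6,w2,w2), (w7,w3,w3), (w7,w3,w4), (w7,w4,w3).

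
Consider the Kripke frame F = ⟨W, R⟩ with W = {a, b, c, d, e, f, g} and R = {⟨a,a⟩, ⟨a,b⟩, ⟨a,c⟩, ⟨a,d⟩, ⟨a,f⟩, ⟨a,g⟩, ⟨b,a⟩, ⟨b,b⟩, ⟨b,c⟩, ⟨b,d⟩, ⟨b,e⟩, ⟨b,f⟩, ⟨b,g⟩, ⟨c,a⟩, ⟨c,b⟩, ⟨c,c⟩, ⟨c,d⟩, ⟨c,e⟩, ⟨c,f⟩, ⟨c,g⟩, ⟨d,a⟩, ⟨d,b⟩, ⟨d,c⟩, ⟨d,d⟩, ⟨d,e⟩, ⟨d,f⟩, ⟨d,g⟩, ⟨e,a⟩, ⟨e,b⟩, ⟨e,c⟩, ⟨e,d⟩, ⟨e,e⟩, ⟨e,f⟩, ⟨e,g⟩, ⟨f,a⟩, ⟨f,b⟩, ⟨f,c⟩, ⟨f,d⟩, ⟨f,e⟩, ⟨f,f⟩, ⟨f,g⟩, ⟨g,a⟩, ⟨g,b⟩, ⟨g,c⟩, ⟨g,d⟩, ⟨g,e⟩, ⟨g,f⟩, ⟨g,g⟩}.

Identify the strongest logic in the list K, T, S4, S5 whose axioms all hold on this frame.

T

Reflexive (axiom T): yes — every world is R-related to itself.
Transitive (axiom 4): no — a R b and b R e, but not a R e.
Euclidean (axiom 5): no — b R a and b R e, but not a R e.
So F validates K, T; S4 would additionally require R to be transitive. The strongest is T.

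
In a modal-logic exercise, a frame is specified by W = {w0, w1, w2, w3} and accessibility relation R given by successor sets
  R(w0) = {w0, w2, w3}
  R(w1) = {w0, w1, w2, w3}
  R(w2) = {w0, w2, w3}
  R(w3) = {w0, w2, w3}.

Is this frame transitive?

Transitive: yes — every two-step R-path is closed by a direct edge.

Yes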